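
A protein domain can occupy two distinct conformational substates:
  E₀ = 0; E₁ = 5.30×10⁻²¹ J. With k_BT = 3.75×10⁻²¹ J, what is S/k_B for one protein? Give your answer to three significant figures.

Eᵢ/kT = 0, 1.4133.
Z = Σ e^(−Eᵢ/kT) = e^(−0) + e^(−1.4133) = 1.0000 + 0.24334 = 1.2433.
⟨E⟩ = Σ EᵢPᵢ = 1.0373 ×10⁻²¹ J.
S/k_B = ln Z + ⟨E⟩/kT = ln(1.2433) + 1.0373/3.75 = 0.21777 + 0.27661 = 0.494.

0.494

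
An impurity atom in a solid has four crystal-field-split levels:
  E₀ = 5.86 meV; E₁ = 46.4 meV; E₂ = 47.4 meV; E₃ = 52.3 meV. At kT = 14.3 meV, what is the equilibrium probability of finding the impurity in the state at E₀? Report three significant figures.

0.868

Eᵢ/kT = 0.40979, 3.2448, 3.3147, 3.6573.
Z = Σ e^(−Eᵢ/kT) = e^(−0.40979) + e^(−3.2448) + e^(−3.3147) + e^(−3.6573) = 0.66379 + 0.038976 + 0.036345 + 0.025802 = 0.76491.
P₀ = e^(−E₀/kT) / Z = 0.66379/0.76491 = 0.868.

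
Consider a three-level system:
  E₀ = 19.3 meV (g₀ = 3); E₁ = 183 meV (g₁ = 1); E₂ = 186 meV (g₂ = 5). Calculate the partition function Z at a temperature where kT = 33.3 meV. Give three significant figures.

Z = 1.70

Eᵢ/kT = 0.57958, 5.4955, 5.5856.
Z = Σ gᵢe^(−Eᵢ/kT) = 3·e^(−0.57958) + 1·e^(−5.4955) + 5·e^(−5.5856) = 1.6804 + 0.0041052 + 0.018757 = 1.7033.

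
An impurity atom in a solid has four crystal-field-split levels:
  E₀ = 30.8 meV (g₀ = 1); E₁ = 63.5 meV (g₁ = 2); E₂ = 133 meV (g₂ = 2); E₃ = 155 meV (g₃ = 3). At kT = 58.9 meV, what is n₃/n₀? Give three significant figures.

n₃/n₀ = (g₃/g₀) exp[−(E₃−E₀)/kT] = (3/1) × exp(−(124.2 meV)/(58.9 meV)) = (3/1) × exp(-2.1087) = 0.364.

0.364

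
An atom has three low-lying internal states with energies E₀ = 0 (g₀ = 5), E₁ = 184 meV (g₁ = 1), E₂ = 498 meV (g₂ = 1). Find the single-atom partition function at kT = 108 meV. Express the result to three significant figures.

Eᵢ/kT = 0, 1.7037, 4.6111.
Z = Σ gᵢe^(−Eᵢ/kT) = 5·e^(−0) + 1·e^(−1.7037) + 1·e^(−4.6111) = 5.0000 + 0.18201 + 0.0099409 = 5.1920.

Z = 5.19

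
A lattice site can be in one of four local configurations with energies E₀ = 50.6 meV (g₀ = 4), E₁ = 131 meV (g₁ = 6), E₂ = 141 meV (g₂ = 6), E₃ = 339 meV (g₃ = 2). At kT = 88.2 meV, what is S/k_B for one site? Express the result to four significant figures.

2.695

Eᵢ/kT = 0.573696, 1.48526, 1.59864, 3.84354.
Z = Σ gᵢe^(−Eᵢ/kT) = 4·e^(−0.573696) + 6·e^(−1.48526) + 6·e^(−1.59864) + 2·e^(−3.84354) = 2.25376 + 1.35866 + 1.21303 + 0.0428353 = 4.86829.
⟨E⟩ = Σ EᵢPᵢ = 98.1008 meV.
S/k_B = ln Z + ⟨E⟩/kT = ln(4.86829) + 98.1008/88.2 = 1.58274 + 1.11225 = 2.695.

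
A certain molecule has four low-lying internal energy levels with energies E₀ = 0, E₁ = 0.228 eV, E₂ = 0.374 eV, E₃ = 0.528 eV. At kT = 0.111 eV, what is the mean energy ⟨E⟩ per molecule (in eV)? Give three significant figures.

0.0398 eV

Eᵢ/kT = 0, 2.0541, 3.3694, 4.7568.
Z = Σ e^(−Eᵢ/kT) = e^(−0) + e^(−2.0541) + e^(−3.3694) + e^(−4.7568) = 1.0000 + 0.12821 + 0.034410 + 0.0085931 = 1.1712.
⟨E⟩ = Σ Eᵢ e^(−Eᵢ/kT) / Z = (0·1.0000 + 0.228·0.12821 + 0.374·0.034410 + 0.528·0.0085931) / 1.1712 = 0.0398 eV.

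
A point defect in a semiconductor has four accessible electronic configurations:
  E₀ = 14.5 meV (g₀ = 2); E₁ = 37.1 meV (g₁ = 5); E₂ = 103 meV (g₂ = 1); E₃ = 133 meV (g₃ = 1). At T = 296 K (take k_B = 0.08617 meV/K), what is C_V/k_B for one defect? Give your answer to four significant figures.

k_BT = 0.08617 × 296 K = 25.5063 meV.
Eᵢ/kT = 0.568487, 1.45454, 4.03822, 5.21440.
Z = Σ gᵢe^(−Eᵢ/kT) = 2·e^(−0.568487) + 5·e^(−1.45454) + 1·e^(−4.03822) + 1·e^(−5.21440) = 1.13276 + 1.16754 + 0.0176288 + 0.00543770 = 2.32337.
⟨E⟩ = 26.8058 meV, ⟨E²⟩ = 916.078 meV².
C_V/k_B = (⟨E²⟩ − ⟨E⟩²)/(kT)² = (916.078 − 718.551)/650.571 = 0.3036.

0.3036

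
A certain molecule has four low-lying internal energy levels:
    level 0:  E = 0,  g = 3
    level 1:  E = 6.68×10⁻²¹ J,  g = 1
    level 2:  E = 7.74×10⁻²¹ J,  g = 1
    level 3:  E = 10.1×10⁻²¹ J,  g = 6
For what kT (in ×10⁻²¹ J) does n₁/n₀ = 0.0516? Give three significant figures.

n₁/n₀ = (g₁/g₀) exp[−(E₁−E₀)/kT] = 0.0516.
⇒ (E₁−E₀)/kT = ln((1/3)/0.0516) = ln(6.4599) = 1.8656.
kT = 6.68 ×10⁻²¹ J / 1.8656 = 3.58 ×10⁻²¹ J.

3.58 ×10⁻²¹ J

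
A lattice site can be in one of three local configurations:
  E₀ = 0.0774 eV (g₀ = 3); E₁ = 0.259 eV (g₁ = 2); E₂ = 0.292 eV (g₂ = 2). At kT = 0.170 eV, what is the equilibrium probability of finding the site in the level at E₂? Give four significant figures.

Eᵢ/kT = 0.455294, 1.52353, 1.71765.
Z = Σ gᵢe^(−Eᵢ/kT) = 3·e^(−0.455294) + 2·e^(−1.52353) + 2·e^(−1.71765) = 1.90278 + 0.435882 + 0.358975 = 2.69764.
P₂ = g₂ e^(−E₂/kT) / Z = 0.358975/2.69764 = 0.1331.

0.1331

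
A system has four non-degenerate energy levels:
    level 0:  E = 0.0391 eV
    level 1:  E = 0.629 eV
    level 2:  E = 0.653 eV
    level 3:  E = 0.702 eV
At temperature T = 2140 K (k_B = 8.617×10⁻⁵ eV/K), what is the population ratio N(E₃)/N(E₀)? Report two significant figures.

0.027

k_BT = 8.617×10⁻⁵ × 2140 K = 0.1844 eV.
n₃/n₀ = exp[−(E₃−E₀)/kT] = exp(−(0.6629 eV)/(0.1844 eV)) = exp(-3.595) = 0.027.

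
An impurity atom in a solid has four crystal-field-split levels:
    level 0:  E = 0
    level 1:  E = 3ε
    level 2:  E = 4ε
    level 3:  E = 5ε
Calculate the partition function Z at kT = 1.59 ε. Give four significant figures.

Z = 1.275

Eᵢ/kT = 0, 1.88679, 2.51572, 3.14465.
Z = Σ e^(−Eᵢ/kT) = e^(−0) + e^(−1.88679) + e^(−2.51572) + e^(−3.14465) = 1.00000 + 0.151558 + 0.0808047 + 0.0430820 = 1.27544.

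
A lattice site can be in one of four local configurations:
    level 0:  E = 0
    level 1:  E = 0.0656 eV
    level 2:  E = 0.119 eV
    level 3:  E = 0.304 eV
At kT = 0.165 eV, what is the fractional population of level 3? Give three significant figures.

Eᵢ/kT = 0, 0.39758, 0.72121, 1.8424.
Z = Σ e^(−Eᵢ/kT) = e^(−0) + e^(−0.39758) + e^(−0.72121) + e^(−1.8424) = 1.0000 + 0.67194 + 0.48616 + 0.15844 = 2.3165.
P₃ = e^(−E₃/kT) / Z = 0.15844/2.3165 = 0.0684.

0.0684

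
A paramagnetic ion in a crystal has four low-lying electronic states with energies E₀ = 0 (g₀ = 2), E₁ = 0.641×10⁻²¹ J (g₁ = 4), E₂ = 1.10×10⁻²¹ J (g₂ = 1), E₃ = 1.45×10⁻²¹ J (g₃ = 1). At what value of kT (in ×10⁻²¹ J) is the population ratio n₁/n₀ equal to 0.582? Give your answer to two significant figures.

n₁/n₀ = (g₁/g₀) exp[−(E₁−E₀)/kT] = 0.582.
⇒ (E₁−E₀)/kT = ln((4/2)/0.582) = ln(3.436) = 1.234.
kT = 0.641 ×10⁻²¹ J / 1.234 = 0.52 ×10⁻²¹ J.

0.52 ×10⁻²¹ J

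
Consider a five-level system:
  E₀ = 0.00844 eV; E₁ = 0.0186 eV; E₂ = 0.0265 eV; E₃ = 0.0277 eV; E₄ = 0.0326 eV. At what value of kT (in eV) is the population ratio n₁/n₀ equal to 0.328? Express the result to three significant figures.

0.00911 eV

n₁/n₀ = exp[−(E₁−E₀)/kT] = 0.328.
⇒ (E₁−E₀)/kT = ln(1/0.328) = ln(3.0488) = 1.1147.
kT = 0.01016 eV / 1.1147 = 0.00911 eV.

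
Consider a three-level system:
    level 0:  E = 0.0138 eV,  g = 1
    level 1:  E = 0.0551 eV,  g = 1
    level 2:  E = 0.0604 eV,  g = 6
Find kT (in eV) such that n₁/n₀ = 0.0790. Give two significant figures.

n₁/n₀ = (g₁/g₀) exp[−(E₁−E₀)/kT] = 0.0790.
⇒ (E₁−E₀)/kT = ln((1/1)/0.0790) = ln(12.66) = 2.538.
kT = 0.0413 eV / 2.538 = 0.016 eV.

0.016 eV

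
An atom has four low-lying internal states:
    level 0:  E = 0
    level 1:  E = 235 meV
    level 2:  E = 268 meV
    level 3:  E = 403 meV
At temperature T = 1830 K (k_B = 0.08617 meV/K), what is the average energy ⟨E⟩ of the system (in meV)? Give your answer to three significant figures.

k_BT = 0.08617 × 1830 K = 157.69 meV.
Eᵢ/kT = 0, 1.4903, 1.6995, 2.5556.
Z = Σ e^(−Eᵢ/kT) = e^(−0) + e^(−1.4903) + e^(−1.6995) + e^(−2.5556) = 1.0000 + 0.22531 + 0.18277 + 0.077646 = 1.4857.
⟨E⟩ = Σ Eᵢ e^(−Eᵢ/kT) / Z = (0·1.0000 + 235·0.22531 + 268·0.18277 + 403·0.077646) / 1.4857 = 89.7 meV.

89.7 meV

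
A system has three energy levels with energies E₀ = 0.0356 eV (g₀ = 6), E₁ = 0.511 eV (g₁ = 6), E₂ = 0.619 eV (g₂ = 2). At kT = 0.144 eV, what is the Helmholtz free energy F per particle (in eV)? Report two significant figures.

Eᵢ/kT = 0.2472, 3.549, 4.299.
Z = Σ gᵢe^(−Eᵢ/kT) = 6·e^(−0.2472) + 6·e^(−3.549) + 2·e^(−4.299) = 4.686 + 0.1725 + 0.02716 = 4.886.
F = −kT ln Z = −0.144 × ln(4.886) = −0.144 × 1.586 = -0.23 eV.

-0.23 eV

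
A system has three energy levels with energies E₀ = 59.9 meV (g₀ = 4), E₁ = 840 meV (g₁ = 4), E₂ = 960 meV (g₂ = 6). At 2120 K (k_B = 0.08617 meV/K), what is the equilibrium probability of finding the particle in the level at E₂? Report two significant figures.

k_BT = 0.08617 × 2120 K = 182.7 meV.
Eᵢ/kT = 0.3279, 4.598, 5.255.
Z = Σ gᵢe^(−Eᵢ/kT) = 4·e^(−0.3279) + 4·e^(−4.598) + 6·e^(−5.255) = 2.882 + 0.04029 + 0.03133 = 2.954.
P₂ = g₂ e^(−E₂/kT) / Z = 0.03133/2.954 = 0.011.

0.011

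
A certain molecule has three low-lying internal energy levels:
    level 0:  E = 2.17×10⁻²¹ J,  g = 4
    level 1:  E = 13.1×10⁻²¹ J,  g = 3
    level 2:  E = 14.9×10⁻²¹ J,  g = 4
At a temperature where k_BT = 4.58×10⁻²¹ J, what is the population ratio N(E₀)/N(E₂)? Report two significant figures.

n₀/n₂ = (g₀/g₂) exp[−(E₀−E₂)/kT] = (4/4) × exp(−(-12.73 ×10⁻²¹ J)/(4.58 ×10⁻²¹ J)) = (4/4) × exp(2.779) = 16.

16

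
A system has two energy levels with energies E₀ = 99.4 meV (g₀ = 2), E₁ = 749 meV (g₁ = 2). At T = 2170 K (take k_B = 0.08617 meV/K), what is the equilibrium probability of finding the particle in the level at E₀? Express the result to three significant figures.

k_BT = 0.08617 × 2170 K = 186.99 meV.
Eᵢ/kT = 0.53158, 4.0056.
Z = Σ gᵢe^(−Eᵢ/kT) = 2·e^(−0.53158) + 2·e^(−4.0056) = 1.1754 + 0.036427 = 1.2118.
P₀ = g₀ e^(−E₀/kT) / Z = 1.1754/1.2118 = 0.970.

0.970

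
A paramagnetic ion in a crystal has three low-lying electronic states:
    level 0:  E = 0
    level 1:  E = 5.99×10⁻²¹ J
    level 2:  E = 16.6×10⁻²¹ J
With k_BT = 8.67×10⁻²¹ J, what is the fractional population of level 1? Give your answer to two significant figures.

0.30

Eᵢ/kT = 0, 0.6909, 1.915.
Z = Σ e^(−Eᵢ/kT) = e^(−0) + e^(−0.6909) + e^(−1.915) = 1.000 + 0.5011 + 0.1473 = 1.648.
P₁ = e^(−E₁/kT) / Z = 0.5011/1.648 = 0.30.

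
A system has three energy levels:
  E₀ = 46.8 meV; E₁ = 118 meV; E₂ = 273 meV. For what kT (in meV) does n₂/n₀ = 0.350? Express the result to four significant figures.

215.5 meV

n₂/n₀ = exp[−(E₂−E₀)/kT] = 0.350.
⇒ (E₂−E₀)/kT = ln(1/0.350) = ln(2.85714) = 1.04982.
kT = 226.2 meV / 1.04982 = 215.5 meV.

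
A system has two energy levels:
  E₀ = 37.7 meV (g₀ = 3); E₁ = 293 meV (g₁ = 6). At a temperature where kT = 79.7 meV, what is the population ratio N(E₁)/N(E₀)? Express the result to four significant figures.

n₁/n₀ = (g₁/g₀) exp[−(E₁−E₀)/kT] = (6/3) × exp(−(255.3 meV)/(79.7 meV)) = (6/3) × exp(-3.20326) = 0.08126.

0.08126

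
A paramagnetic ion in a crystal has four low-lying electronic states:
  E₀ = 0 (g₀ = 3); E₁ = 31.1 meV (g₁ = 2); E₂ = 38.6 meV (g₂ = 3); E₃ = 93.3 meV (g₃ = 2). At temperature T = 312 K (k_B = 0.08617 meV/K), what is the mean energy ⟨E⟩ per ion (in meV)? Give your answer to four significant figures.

12.01 meV

k_BT = 0.08617 × 312 K = 26.8850 meV.
Eᵢ/kT = 0, 1.15678, 1.43574, 3.47034.
Z = Σ gᵢe^(−Eᵢ/kT) = 3·e^(−0) + 2·e^(−1.15678) + 3·e^(−1.43574) + 2·e^(−3.47034) = 3.00000 + 0.628994 + 0.713818 + 0.0622129 = 4.40502.
⟨E⟩ = Σ Eᵢ gᵢe^(−Eᵢ/kT) / Z = (0·3.00000 + 31.1·0.628994 + 38.6·0.713818 + 93.3·0.0622129) / 4.40502 = 12.01 meV.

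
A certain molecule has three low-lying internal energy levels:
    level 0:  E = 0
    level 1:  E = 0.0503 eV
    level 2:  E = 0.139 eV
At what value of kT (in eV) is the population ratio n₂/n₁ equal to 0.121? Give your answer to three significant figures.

n₂/n₁ = exp[−(E₂−E₁)/kT] = 0.121.
⇒ (E₂−E₁)/kT = ln(1/0.121) = ln(8.2645) = 2.1120.
kT = 0.0887 eV / 2.1120 = 0.0420 eV.

0.0420 eV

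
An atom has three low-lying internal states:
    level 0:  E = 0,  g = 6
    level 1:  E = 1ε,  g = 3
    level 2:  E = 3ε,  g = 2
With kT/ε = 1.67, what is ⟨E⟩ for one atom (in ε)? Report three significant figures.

0.331 ε

Eᵢ/kT = 0, 0.59880, 1.7964.
Z = Σ gᵢe^(−Eᵢ/kT) = 6·e^(−0) + 3·e^(−0.59880) + 2·e^(−1.7964) = 6.0000 + 1.6484 + 0.33179 = 7.9802.
⟨E⟩ = Σ Eᵢ gᵢe^(−Eᵢ/kT) / Z = (0·6.0000 + 1·1.6484 + 3·0.33179) / 7.9802 = 0.331 ε.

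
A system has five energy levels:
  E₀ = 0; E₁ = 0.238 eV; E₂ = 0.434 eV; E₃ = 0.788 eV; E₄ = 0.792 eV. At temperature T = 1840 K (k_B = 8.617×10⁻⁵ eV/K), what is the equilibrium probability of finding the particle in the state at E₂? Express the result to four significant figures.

0.04975

k_BT = 8.617×10⁻⁵ × 1840 K = 0.158553 eV.
Eᵢ/kT = 0, 1.50108, 2.73726, 4.96995, 4.99518.
Z = Σ e^(−Eᵢ/kT) = e^(−0) + e^(−1.50108) + e^(−2.73726) + e^(−4.96995) + e^(−4.99518) = 1.00000 + 0.222889 + 0.0647475 + 0.00694350 + 0.00677050 = 1.30135.
P₂ = e^(−E₂/kT) / Z = 0.0647475/1.30135 = 0.04975.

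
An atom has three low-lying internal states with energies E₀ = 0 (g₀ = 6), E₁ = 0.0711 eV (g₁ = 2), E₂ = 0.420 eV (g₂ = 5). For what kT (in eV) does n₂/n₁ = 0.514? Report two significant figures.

0.22 eV

n₂/n₁ = (g₂/g₁) exp[−(E₂−E₁)/kT] = 0.514.
⇒ (E₂−E₁)/kT = ln((5/2)/0.514) = ln(4.864) = 1.582.
kT = 0.3489 eV / 1.582 = 0.22 eV.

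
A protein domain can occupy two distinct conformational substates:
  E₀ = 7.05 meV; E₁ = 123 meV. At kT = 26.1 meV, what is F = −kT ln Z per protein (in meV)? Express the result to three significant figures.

Eᵢ/kT = 0.27011, 4.7126.
Z = Σ e^(−Eᵢ/kT) = e^(−0.27011) + e^(−4.7126) = 0.76330 + 0.0089814 = 0.77228.
F = −kT ln Z = −26.1 × ln(0.77228) = −26.1 × -0.25841 = 6.74 meV.

6.74 meV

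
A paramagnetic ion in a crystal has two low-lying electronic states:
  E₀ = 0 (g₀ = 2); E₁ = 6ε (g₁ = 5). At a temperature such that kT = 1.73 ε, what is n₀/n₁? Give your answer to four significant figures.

12.83

n₀/n₁ = (g₀/g₁) exp[−(E₀−E₁)/kT] = (2/5) × exp(−(-6ε)/(1.73ε)) = (2/5) × exp(3.46821) = 12.83.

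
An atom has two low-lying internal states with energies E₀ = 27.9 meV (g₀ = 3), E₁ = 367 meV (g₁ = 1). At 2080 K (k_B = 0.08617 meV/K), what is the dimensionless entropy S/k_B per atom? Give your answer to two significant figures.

1.2

k_BT = 0.08617 × 2080 K = 179.2 meV.
Eᵢ/kT = 0.1557, 2.048.
Z = Σ gᵢe^(−Eᵢ/kT) = 3·e^(−0.1557) + 1·e^(−2.048) = 2.567 + 0.1290 = 2.696.
⟨E⟩ = Σ EᵢPᵢ = 44.13 meV.
S/k_B = ln Z + ⟨E⟩/kT = ln(2.696) + 44.13/179.2 = 0.9918 + 0.2463 = 1.2.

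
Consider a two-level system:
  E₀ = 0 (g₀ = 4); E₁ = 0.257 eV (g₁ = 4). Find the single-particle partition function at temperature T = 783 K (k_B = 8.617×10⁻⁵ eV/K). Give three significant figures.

k_BT = 8.617×10⁻⁵ × 783 K = 0.067471 eV.
Eᵢ/kT = 0, 3.8090.
Z = Σ gᵢe^(−Eᵢ/kT) = 4·e^(−0) + 4·e^(−3.8090) = 4.0000 + 0.088681 = 4.0887.

Z = 4.09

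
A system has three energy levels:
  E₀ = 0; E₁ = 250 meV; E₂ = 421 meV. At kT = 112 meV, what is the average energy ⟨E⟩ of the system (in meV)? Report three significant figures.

32.4 meV

Eᵢ/kT = 0, 2.2321, 3.7589.
Z = Σ e^(−Eᵢ/kT) = e^(−0) + e^(−2.2321) + e^(−3.7589) = 1.0000 + 0.10730 + 0.023309 = 1.1306.
⟨E⟩ = Σ Eᵢ e^(−Eᵢ/kT) / Z = (0·1.0000 + 250·0.10730 + 421·0.023309) / 1.1306 = 32.4 meV.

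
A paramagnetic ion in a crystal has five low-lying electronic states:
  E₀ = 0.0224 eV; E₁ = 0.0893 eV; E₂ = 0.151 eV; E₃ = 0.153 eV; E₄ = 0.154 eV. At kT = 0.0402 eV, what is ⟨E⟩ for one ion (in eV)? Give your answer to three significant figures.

Eᵢ/kT = 0.55721, 2.2214, 3.7562, 3.8060, 3.8308.
Z = Σ e^(−Eᵢ/kT) = e^(−0.55721) + e^(−2.2214) + e^(−3.7562) + e^(−3.8060) + e^(−3.8308) = 0.57280 + 0.10846 + 0.023372 + 0.022237 + 0.021692 = 0.74856.
⟨E⟩ = Σ Eᵢ e^(−Eᵢ/kT) / Z = (0.0224·0.57280 + 0.0893·0.10846 + 0.151·0.023372 + 0.153·0.022237 + 0.154·0.021692) / 0.74856 = 0.0438 eV.

0.0438 eV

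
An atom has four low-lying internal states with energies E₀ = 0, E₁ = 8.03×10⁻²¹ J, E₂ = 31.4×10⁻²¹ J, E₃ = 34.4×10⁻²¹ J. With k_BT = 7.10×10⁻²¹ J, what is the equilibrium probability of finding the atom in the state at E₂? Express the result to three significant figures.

0.00894

Eᵢ/kT = 0, 1.1310, 4.4225, 4.8451.
Z = Σ e^(−Eᵢ/kT) = e^(−0) + e^(−1.1310) + e^(−4.4225) + e^(−4.8451) = 1.0000 + 0.32271 + 0.012004 + 0.0078668 = 1.3426.
P₂ = e^(−E₂/kT) / Z = 0.012004/1.3426 = 0.00894.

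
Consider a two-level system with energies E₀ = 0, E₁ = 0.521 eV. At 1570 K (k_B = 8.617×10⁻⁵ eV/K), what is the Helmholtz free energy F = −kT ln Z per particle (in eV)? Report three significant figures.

-0.00285 eV

k_BT = 8.617×10⁻⁵ × 1570 K = 0.13529 eV.
Eᵢ/kT = 0, 3.8510.
Z = Σ e^(−Eᵢ/kT) = e^(−0) + e^(−3.8510) = 1.0000 + 0.021258 = 1.0213.
F = −kT ln Z = −0.13529 × ln(1.0213) = −0.13529 × 0.021076 = -0.00285 eV.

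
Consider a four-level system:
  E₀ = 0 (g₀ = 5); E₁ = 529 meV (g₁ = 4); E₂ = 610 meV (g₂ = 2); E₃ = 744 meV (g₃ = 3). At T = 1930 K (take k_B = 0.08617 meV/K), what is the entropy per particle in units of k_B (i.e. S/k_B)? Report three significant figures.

k_BT = 0.08617 × 1930 K = 166.31 meV.
Eᵢ/kT = 0, 3.1808, 3.6678, 4.4736.
Z = Σ gᵢe^(−Eᵢ/kT) = 5·e^(−0) + 4·e^(−3.1808) + 2·e^(−3.6678) + 3·e^(−4.4736) = 5.0000 + 0.16621 + 0.051065 + 0.034219 = 5.2515.
⟨E⟩ = Σ EᵢPᵢ = 27.522 meV.
S/k_B = ln Z + ⟨E⟩/kT = ln(5.2515) + 27.522/166.31 = 1.6585 + 0.16549 = 1.82.

1.82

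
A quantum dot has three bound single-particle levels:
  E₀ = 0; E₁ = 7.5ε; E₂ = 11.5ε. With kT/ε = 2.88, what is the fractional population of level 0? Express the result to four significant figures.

0.9154

Eᵢ/kT = 0, 2.60417, 3.99306.
Z = Σ e^(−Eᵢ/kT) = e^(−0) + e^(−2.60417) + e^(−3.99306) = 1.00000 + 0.0739645 + 0.0184432 = 1.09241.
P₀ = e^(−E₀/kT) / Z = 1.00000/1.09241 = 0.9154.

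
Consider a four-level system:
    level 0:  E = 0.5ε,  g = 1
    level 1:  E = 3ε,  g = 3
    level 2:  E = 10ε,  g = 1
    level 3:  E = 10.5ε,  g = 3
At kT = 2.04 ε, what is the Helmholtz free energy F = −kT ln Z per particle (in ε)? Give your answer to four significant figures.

-0.8229 ε

Eᵢ/kT = 0.245098, 1.47059, 4.90196, 5.14706.
Z = Σ gᵢe^(−Eᵢ/kT) = 1·e^(−0.245098) + 3·e^(−1.47059) + 1·e^(−4.90196) + 3·e^(−5.14706) = 0.782628 + 0.689370 + 0.00743200 + 0.0174494 = 1.49688.
F = −kT ln Z = −2.04 × ln(1.49688) = −2.04 × 0.403383 = -0.8229 ε.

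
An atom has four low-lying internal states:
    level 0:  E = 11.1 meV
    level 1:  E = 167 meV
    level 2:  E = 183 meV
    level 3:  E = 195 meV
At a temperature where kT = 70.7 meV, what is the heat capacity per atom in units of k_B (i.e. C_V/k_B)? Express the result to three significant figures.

0.963

Eᵢ/kT = 0.15700, 2.3621, 2.5884, 2.7581.
Z = Σ e^(−Eᵢ/kT) = e^(−0.15700) + e^(−2.3621) + e^(−2.5884) + e^(−2.7581) = 0.85470 + 0.094222 + 0.075140 + 0.063412 = 1.0875.
⟨E⟩ = 47.208 meV, ⟨E²⟩ = 7044.3 meV².
C_V/k_B = (⟨E²⟩ − ⟨E⟩²)/(kT)² = (7044.3 − 2228.6)/4998.5 = 0.963.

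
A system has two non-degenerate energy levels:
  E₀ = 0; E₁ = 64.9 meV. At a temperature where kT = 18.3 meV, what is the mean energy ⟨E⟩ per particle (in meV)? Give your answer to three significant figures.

Eᵢ/kT = 0, 3.5464.
Z = Σ e^(−Eᵢ/kT) = e^(−0) + e^(−3.5464) = 1.0000 + 0.028828 = 1.0288.
⟨E⟩ = Σ Eᵢ e^(−Eᵢ/kT) / Z = (0·1.0000 + 64.9·0.028828) / 1.0288 = 1.82 meV.

1.82 meV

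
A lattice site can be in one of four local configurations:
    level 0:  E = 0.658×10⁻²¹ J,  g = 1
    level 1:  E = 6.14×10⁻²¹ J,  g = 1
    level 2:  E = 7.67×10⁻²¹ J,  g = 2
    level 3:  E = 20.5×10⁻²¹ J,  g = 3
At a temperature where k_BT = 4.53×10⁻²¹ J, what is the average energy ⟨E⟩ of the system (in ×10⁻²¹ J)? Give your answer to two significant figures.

Eᵢ/kT = 0.1453, 1.355, 1.693, 4.525.
Z = Σ gᵢe^(−Eᵢ/kT) = 1·e^(−0.1453) + 1·e^(−1.355) + 2·e^(−1.693) + 3·e^(−4.525) = 0.8648 + 0.2579 + 0.3679 + 0.03250 = 1.523.
⟨E⟩ = Σ Eᵢ gᵢe^(−Eᵢ/kT) / Z = (0.658·0.8648 + 6.14·0.2579 + 7.67·0.3679 + 20.5·0.03250) / 1.523 = 3.7 ×10⁻²¹ J.

3.7 ×10⁻²¹ J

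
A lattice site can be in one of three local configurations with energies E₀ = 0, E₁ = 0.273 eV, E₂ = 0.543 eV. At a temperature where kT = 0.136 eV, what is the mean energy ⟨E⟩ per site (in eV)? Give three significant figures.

0.0405 eV

Eᵢ/kT = 0, 2.0074, 3.9926.
Z = Σ e^(−Eᵢ/kT) = e^(−0) + e^(−2.0074) + e^(−3.9926) = 1.0000 + 0.13434 + 0.018452 = 1.1528.
⟨E⟩ = Σ Eᵢ e^(−Eᵢ/kT) / Z = (0·1.0000 + 0.273·0.13434 + 0.543·0.018452) / 1.1528 = 0.0405 eV.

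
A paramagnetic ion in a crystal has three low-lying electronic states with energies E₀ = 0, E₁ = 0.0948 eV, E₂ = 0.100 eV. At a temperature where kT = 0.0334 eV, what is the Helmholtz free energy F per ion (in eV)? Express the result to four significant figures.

-0.003444 eV

Eᵢ/kT = 0, 2.83832, 2.99401.
Z = Σ e^(−Eᵢ/kT) = e^(−0) + e^(−2.83832) + e^(−2.99401) = 1.00000 + 0.0585239 + 0.0500862 = 1.10861.
F = −kT ln Z = −0.0334 × ln(1.10861) = −0.0334 × 0.103107 = -0.003444 eV.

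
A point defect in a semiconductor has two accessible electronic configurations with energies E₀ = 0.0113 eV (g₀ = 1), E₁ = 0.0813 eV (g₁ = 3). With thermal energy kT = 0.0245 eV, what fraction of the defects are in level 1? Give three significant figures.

Eᵢ/kT = 0.46122, 3.3184.
Z = Σ gᵢe^(−Eᵢ/kT) = 1·e^(−0.46122) + 3·e^(−3.3184) = 0.63051 + 0.10863 = 0.73914.
P₁ = g₁ e^(−E₁/kT) / Z = 0.10863/0.73914 = 0.147.

0.147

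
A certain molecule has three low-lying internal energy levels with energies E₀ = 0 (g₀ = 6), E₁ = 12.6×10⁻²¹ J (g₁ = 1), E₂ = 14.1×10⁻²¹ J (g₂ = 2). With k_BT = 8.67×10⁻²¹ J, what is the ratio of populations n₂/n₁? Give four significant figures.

n₂/n₁ = (g₂/g₁) exp[−(E₂−E₁)/kT] = (2/1) × exp(−(1.5 ×10⁻²¹ J)/(8.67 ×10⁻²¹ J)) = (2/1) × exp(-0.173010) = 1.682.

1.682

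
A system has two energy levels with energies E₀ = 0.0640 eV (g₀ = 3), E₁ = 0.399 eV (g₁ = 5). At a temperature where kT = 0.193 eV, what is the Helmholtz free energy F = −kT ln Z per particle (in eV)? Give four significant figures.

Eᵢ/kT = 0.331606, 2.06736.
Z = Σ gᵢe^(−Eᵢ/kT) = 3·e^(−0.331606) + 5·e^(−2.06736) = 2.15331 + 0.632597 = 2.78591.
F = −kT ln Z = −0.193 × ln(2.78591) = −0.193 × 1.02457 = -0.1977 eV.

-0.1977 eV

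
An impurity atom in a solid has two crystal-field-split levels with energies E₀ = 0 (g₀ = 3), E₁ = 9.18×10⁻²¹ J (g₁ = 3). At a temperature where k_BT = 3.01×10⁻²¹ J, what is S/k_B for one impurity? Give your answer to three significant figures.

1.28

Eᵢ/kT = 0, 3.0498.
Z = Σ gᵢe^(−Eᵢ/kT) = 3·e^(−0) + 3·e^(−3.0498) = 3.0000 + 0.14211 = 3.1421.
⟨E⟩ = Σ EᵢPᵢ = 0.41519 ×10⁻²¹ J.
S/k_B = ln Z + ⟨E⟩/kT = ln(3.1421) + 0.41519/3.01 = 1.1449 + 0.13794 = 1.28.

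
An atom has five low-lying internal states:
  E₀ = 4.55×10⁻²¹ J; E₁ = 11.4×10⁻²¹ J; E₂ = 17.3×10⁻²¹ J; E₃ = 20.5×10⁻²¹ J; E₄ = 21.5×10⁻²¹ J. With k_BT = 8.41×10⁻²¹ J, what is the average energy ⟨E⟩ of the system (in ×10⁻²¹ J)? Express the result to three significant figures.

Eᵢ/kT = 0.54102, 1.3555, 2.0571, 2.4376, 2.5565.
Z = Σ e^(−Eᵢ/kT) = e^(−0.54102) + e^(−1.3555) + e^(−2.0571) + e^(−2.4376) + e^(−2.5565) = 0.58215 + 0.25782 + 0.12782 + 0.087370 + 0.077576 = 1.1327.
⟨E⟩ = Σ Eᵢ e^(−Eᵢ/kT) / Z = (4.55·0.58215 + 11.4·0.25782 + 17.3·0.12782 + 20.5·0.087370 + 21.5·0.077576) / 1.1327 = 9.94 ×10⁻²¹ J.

9.94 ×10⁻²¹ J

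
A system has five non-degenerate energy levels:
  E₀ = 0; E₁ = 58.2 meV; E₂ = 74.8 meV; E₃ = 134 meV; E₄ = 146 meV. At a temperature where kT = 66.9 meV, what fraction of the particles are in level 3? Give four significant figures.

Eᵢ/kT = 0, 0.869955, 1.11809, 2.00299, 2.18236.
Z = Σ e^(−Eᵢ/kT) = e^(−0) + e^(−0.869955) + e^(−1.11809) + e^(−2.00299) + e^(−2.18236) = 1.00000 + 0.418970 + 0.326904 + 0.134931 + 0.112775 = 1.99358.
P₃ = e^(−E₃/kT) / Z = 0.134931/1.99358 = 0.06768.

0.06768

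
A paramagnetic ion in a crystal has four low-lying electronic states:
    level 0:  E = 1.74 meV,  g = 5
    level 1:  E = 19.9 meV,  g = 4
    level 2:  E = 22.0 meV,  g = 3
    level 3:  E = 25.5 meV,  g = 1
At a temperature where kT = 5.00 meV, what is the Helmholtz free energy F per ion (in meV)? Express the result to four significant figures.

Eᵢ/kT = 0.348000, 3.98000, 4.40000, 5.10000.
Z = Σ gᵢe^(−Eᵢ/kT) = 5·e^(−0.348000) + 4·e^(−3.98000) + 3·e^(−4.40000) + 1·e^(−5.10000) = 3.53049 + 0.0747426 + 0.0368320 + 0.00609675 = 3.64816.
F = −kT ln Z = −5.00 × ln(3.64816) = −5.00 × 1.29422 = -6.471 meV.

-6.471 meV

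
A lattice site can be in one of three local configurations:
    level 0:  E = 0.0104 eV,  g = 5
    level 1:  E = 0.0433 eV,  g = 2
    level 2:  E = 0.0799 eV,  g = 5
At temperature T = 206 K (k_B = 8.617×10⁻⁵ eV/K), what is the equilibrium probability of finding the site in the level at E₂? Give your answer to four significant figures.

0.01841

k_BT = 8.617×10⁻⁵ × 206 K = 0.0177510 eV.
Eᵢ/kT = 0.585882, 2.43930, 4.50115.
Z = Σ gᵢe^(−Eᵢ/kT) = 5·e^(−0.585882) + 2·e^(−2.43930) + 5·e^(−4.50115) = 2.78307 + 0.174444 + 0.0554811 = 3.01300.
P₂ = g₂ e^(−E₂/kT) / Z = 0.0554811/3.01300 = 0.01841.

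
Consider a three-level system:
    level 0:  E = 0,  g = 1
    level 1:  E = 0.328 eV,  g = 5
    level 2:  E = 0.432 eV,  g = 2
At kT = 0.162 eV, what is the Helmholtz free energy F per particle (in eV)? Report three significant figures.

Eᵢ/kT = 0, 2.0247, 2.6667.
Z = Σ gᵢe^(−Eᵢ/kT) = 1·e^(−0) + 5·e^(−2.0247) + 2·e^(−2.6667) = 1.0000 + 0.66017 + 0.13896 = 1.7991.
F = −kT ln Z = −0.162 × ln(1.7991) = −0.162 × 0.58729 = -0.0951 eV.

-0.0951 eV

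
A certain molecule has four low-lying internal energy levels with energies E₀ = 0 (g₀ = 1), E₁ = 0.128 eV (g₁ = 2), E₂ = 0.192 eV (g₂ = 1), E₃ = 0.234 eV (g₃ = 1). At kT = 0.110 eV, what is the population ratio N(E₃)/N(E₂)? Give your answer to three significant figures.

n₃/n₂ = (g₃/g₂) exp[−(E₃−E₂)/kT] = (1/1) × exp(−(0.042 eV)/(0.110 eV)) = (1/1) × exp(-0.38182) = 0.683.

0.683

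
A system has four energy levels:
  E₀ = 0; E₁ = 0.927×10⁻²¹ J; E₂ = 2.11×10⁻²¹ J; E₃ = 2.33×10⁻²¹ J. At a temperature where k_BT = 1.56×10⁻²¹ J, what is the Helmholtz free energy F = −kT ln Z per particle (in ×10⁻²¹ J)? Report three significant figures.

Eᵢ/kT = 0, 0.59423, 1.3526, 1.4936.
Z = Σ e^(−Eᵢ/kT) = e^(−0) + e^(−0.59423) + e^(−1.3526) + e^(−1.4936) = 1.0000 + 0.55199 + 0.25857 + 0.22456 = 2.0351.
F = −kT ln Z = −1.56 × ln(2.0351) = −1.56 × 0.71054 = -1.11 ×10⁻²¹ J.

-1.11 ×10⁻²¹ J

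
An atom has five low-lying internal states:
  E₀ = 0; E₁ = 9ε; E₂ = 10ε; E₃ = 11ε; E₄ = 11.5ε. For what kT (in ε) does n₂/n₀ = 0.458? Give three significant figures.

12.8 ε

n₂/n₀ = exp[−(E₂−E₀)/kT] = 0.458.
⇒ (E₂−E₀)/kT = ln(1/0.458) = ln(2.1834) = 0.78088.
kT = 10ε / 0.78088 = 12.8 ε.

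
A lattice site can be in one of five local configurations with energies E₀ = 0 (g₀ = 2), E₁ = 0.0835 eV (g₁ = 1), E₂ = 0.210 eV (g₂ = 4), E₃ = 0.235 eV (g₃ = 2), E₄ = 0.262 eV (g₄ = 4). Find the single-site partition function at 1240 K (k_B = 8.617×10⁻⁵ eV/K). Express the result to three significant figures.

k_BT = 8.617×10⁻⁵ × 1240 K = 0.10685 eV.
Eᵢ/kT = 0, 0.78147, 1.9654, 2.1993, 2.4520.
Z = Σ gᵢe^(−Eᵢ/kT) = 2·e^(−0) + 1·e^(−0.78147) + 4·e^(−1.9654) + 2·e^(−2.1993) + 4·e^(−2.4520) = 2.0000 + 0.45773 + 0.56040 + 0.22176 + 0.34448 = 3.5844.

Z = 3.58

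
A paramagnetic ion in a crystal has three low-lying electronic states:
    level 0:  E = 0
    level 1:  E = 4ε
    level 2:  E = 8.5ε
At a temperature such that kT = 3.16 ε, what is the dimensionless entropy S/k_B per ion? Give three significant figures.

0.700

Eᵢ/kT = 0, 1.2658, 2.6899.
Z = Σ e^(−Eᵢ/kT) = e^(−0) + e^(−1.2658) + e^(−2.6899) = 1.0000 + 0.28201 + 0.067888 = 1.3499.
⟨E⟩ = Σ EᵢPᵢ = 1.2631 ε.
S/k_B = ln Z + ⟨E⟩/kT = ln(1.3499) + 1.2631/3.16 = 0.30003 + 0.39972 = 0.700.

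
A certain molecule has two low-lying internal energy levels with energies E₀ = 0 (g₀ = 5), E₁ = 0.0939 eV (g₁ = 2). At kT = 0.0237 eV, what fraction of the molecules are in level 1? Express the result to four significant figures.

0.007552

Eᵢ/kT = 0, 3.96203.
Z = Σ gᵢe^(−Eᵢ/kT) = 5·e^(−0) + 2·e^(−3.96203) = 5.00000 + 0.0380489 = 5.03805.
P₁ = g₁ e^(−E₁/kT) / Z = 0.0380489/5.03805 = 0.007552.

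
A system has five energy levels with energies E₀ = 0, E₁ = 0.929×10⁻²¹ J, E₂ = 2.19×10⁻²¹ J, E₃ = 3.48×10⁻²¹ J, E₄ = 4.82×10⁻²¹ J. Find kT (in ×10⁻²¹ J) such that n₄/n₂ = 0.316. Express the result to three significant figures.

2.28 ×10⁻²¹ J

n₄/n₂ = exp[−(E₄−E₂)/kT] = 0.316.
⇒ (E₄−E₂)/kT = ln(1/0.316) = ln(3.1646) = 1.1520.
kT = 2.63 ×10⁻²¹ J / 1.1520 = 2.28 ×10⁻²¹ J.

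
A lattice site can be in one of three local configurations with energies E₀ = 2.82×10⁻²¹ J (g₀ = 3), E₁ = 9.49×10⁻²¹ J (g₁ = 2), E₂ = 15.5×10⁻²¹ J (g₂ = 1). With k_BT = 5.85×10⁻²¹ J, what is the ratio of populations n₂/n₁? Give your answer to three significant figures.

0.179

n₂/n₁ = (g₂/g₁) exp[−(E₂−E₁)/kT] = (1/2) × exp(−(6.01 ×10⁻²¹ J)/(5.85 ×10⁻²¹ J)) = (1/2) × exp(-1.0274) = 0.179.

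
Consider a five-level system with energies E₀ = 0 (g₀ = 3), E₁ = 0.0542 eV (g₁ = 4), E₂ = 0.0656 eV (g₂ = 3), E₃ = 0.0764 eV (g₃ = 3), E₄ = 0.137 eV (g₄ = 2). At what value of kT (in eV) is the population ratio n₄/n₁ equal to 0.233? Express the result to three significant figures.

n₄/n₁ = (g₄/g₁) exp[−(E₄−E₁)/kT] = 0.233.
⇒ (E₄−E₁)/kT = ln((2/4)/0.233) = ln(2.1459) = 0.76356.
kT = 0.0828 eV / 0.76356 = 0.108 eV.

0.108 eV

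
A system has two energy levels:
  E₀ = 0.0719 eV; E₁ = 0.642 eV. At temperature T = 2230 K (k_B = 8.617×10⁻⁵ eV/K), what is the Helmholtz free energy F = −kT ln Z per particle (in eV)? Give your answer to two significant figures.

0.062 eV

k_BT = 8.617×10⁻⁵ × 2230 K = 0.1922 eV.
Eᵢ/kT = 0.3741, 3.340.
Z = Σ e^(−Eᵢ/kT) = e^(−0.3741) + e^(−3.340) = 0.6879 + 0.03544 = 0.7233.
F = −kT ln Z = −0.1922 × ln(0.7233) = −0.1922 × -0.3239 = 0.062 eV.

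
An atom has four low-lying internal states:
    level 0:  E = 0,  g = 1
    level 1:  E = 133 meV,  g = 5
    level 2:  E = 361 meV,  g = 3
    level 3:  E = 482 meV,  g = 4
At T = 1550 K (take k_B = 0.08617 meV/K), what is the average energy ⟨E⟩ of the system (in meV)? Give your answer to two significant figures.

k_BT = 0.08617 × 1550 K = 133.6 meV.
Eᵢ/kT = 0, 0.9955, 2.702, 3.608.
Z = Σ gᵢe^(−Eᵢ/kT) = 1·e^(−0) + 5·e^(−0.9955) + 3·e^(−2.702) + 4·e^(−3.608) = 1.000 + 1.848 + 0.2012 + 0.1084 = 3.158.
⟨E⟩ = Σ Eᵢ gᵢe^(−Eᵢ/kT) / Z = (0·1.000 + 133·1.848 + 361·0.2012 + 482·0.1084) / 3.158 = 120 meV.

120 meV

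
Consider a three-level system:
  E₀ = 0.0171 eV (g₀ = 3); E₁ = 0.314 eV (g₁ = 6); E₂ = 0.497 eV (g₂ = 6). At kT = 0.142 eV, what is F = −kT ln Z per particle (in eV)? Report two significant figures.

-0.18 eV

Eᵢ/kT = 0.1204, 2.211, 3.500.
Z = Σ gᵢe^(−Eᵢ/kT) = 3·e^(−0.1204) + 6·e^(−2.211) + 6·e^(−3.500) = 2.660 + 0.6575 + 0.1812 = 3.499.
F = −kT ln Z = −0.142 × ln(3.499) = −0.142 × 1.252 = -0.18 eV.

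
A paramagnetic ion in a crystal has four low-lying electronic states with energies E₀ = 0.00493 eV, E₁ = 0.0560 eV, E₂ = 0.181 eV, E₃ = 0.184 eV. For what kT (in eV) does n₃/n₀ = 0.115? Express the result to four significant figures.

0.08279 eV

n₃/n₀ = exp[−(E₃−E₀)/kT] = 0.115.
⇒ (E₃−E₀)/kT = ln(1/0.115) = ln(8.69565) = 2.16282.
kT = 0.17907 eV / 2.16282 = 0.08279 eV.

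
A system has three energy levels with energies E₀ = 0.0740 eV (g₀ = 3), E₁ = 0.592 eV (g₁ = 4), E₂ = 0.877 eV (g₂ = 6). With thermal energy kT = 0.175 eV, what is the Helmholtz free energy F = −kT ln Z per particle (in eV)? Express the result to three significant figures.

Eᵢ/kT = 0.42286, 3.3829, 5.0114.
Z = Σ gᵢe^(−Eᵢ/kT) = 3·e^(−0.42286) + 4·e^(−3.3829) + 6·e^(−5.0114) = 1.9655 + 0.13580 + 0.039969 = 2.1413.
F = −kT ln Z = −0.175 × ln(2.1413) = −0.175 × 0.76141 = -0.133 eV.

-0.133 eV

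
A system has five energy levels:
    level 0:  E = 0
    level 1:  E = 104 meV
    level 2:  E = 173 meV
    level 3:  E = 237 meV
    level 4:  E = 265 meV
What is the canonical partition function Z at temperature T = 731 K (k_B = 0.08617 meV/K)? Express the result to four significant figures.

k_BT = 0.08617 × 731 K = 62.9903 meV.
Eᵢ/kT = 0, 1.65105, 2.74645, 3.76248, 4.20700.
Z = Σ e^(−Eᵢ/kT) = e^(−0) + e^(−1.65105) + e^(−2.74645) + e^(−3.76248) + e^(−4.20700) = 1.00000 + 0.191848 + 0.0641552 + 0.0232261 + 0.0148910 = 1.29412.

Z = 1.294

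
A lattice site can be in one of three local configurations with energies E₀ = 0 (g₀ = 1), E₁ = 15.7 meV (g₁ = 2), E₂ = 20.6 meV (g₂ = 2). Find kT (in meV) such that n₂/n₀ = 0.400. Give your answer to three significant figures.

n₂/n₀ = (g₂/g₀) exp[−(E₂−E₀)/kT] = 0.400.
⇒ (E₂−E₀)/kT = ln((2/1)/0.400) = ln(5.0000) = 1.6094.
kT = 20.6 meV / 1.6094 = 12.8 meV.

12.8 meV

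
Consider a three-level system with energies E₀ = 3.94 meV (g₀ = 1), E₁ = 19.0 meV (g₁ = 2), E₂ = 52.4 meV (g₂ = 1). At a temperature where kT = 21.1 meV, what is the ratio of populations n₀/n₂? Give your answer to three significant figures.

9.94

n₀/n₂ = (g₀/g₂) exp[−(E₀−E₂)/kT] = (1/1) × exp(−(-48.46 meV)/(21.1 meV)) = (1/1) × exp(2.2967) = 9.94.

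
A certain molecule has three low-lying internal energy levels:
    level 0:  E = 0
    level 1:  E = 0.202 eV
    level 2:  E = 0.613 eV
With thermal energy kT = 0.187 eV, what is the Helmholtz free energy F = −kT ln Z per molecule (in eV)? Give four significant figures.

-0.05985 eV

Eᵢ/kT = 0, 1.08021, 3.27807.
Z = Σ e^(−Eᵢ/kT) = e^(−0) + e^(−1.08021) + e^(−3.27807) = 1.00000 + 0.339524 + 0.0377009 = 1.37722.
F = −kT ln Z = −0.187 × ln(1.37722) = −0.187 × 0.320067 = -0.05985 eV.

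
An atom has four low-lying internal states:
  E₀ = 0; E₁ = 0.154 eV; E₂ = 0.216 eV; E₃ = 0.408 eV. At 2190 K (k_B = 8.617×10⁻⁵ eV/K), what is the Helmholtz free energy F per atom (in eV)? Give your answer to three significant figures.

k_BT = 8.617×10⁻⁵ × 2190 K = 0.18871 eV.
Eᵢ/kT = 0, 0.81607, 1.1446, 2.1620.
Z = Σ e^(−Eᵢ/kT) = e^(−0) + e^(−0.81607) + e^(−1.1446) + e^(−2.1620) = 1.0000 + 0.44217 + 0.31835 + 0.11509 = 1.8756.
F = −kT ln Z = −0.18871 × ln(1.8756) = −0.18871 × 0.62893 = -0.119 eV.

-0.119 eV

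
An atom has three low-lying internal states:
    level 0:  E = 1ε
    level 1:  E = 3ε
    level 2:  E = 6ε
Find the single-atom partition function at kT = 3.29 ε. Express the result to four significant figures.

Z = 1.301

Eᵢ/kT = 0.303951, 0.911854, 1.82371.
Z = Σ e^(−Eᵢ/kT) = e^(−0.303951) + e^(−0.911854) + e^(−1.82371) = 0.737897 + 0.401779 + 0.161426 = 1.30110.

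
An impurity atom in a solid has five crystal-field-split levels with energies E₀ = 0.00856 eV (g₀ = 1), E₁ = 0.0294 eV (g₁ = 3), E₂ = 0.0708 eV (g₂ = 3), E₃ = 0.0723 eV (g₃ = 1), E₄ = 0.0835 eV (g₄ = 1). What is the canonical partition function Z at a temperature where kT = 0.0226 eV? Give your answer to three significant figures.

Eᵢ/kT = 0.37876, 1.3009, 3.1327, 3.1991, 3.6947.
Z = Σ gᵢe^(−Eᵢ/kT) = 1·e^(−0.37876) + 3·e^(−1.3009) + 3·e^(−3.1327) + 1·e^(−3.1991) + 1·e^(−3.6947) = 0.68471 + 0.81686 + 0.13080 + 0.040799 + 0.024855 = 1.6980.

Z = 1.70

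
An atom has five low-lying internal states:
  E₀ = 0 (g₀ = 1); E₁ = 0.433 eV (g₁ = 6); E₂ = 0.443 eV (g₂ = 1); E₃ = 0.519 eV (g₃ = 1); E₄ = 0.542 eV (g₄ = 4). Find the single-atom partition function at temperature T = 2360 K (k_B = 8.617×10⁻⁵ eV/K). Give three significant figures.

Z = 2.18

k_BT = 8.617×10⁻⁵ × 2360 K = 0.20336 eV.
Eᵢ/kT = 0, 2.1292, 2.1784, 2.5521, 2.6652.
Z = Σ gᵢe^(−Eᵢ/kT) = 1·e^(−0) + 6·e^(−2.1292) + 1·e^(−2.1784) + 1·e^(−2.5521) + 4·e^(−2.6652) = 1.0000 + 0.71359 + 0.11322 + 0.077918 + 0.27834 = 2.1831.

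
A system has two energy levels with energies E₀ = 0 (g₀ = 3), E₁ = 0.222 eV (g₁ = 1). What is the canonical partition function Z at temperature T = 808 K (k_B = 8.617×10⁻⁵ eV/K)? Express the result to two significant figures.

k_BT = 8.617×10⁻⁵ × 808 K = 0.06963 eV.
Eᵢ/kT = 0, 3.188.
Z = Σ gᵢe^(−Eᵢ/kT) = 3·e^(−0) + 1·e^(−3.188) = 3.000 + 0.04125 = 3.041.

Z = 3.0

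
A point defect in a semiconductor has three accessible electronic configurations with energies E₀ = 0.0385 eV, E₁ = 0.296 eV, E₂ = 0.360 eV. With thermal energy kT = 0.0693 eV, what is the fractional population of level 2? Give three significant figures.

0.00935

Eᵢ/kT = 0.55556, 4.2713, 5.1948.
Z = Σ e^(−Eᵢ/kT) = e^(−0.55556) + e^(−4.2713) + e^(−5.1948) = 0.57375 + 0.013964 + 0.0055453 = 0.59326.
P₂ = e^(−E₂/kT) / Z = 0.0055453/0.59326 = 0.00935.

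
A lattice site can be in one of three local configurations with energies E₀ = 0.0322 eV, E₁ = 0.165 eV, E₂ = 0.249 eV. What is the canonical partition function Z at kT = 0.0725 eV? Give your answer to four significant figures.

Z = 0.7763

Eᵢ/kT = 0.444138, 2.27586, 3.43448.
Z = Σ e^(−Eᵢ/kT) = e^(−0.444138) + e^(−2.27586) + e^(−3.43448) = 0.641377 + 0.102709 + 0.0322422 = 0.776328.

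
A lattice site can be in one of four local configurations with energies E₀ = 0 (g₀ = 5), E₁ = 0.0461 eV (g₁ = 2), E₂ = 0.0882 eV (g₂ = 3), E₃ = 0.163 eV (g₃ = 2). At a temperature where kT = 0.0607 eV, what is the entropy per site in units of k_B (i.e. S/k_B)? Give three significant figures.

Eᵢ/kT = 0, 0.75947, 1.4530, 2.6853.
Z = Σ gᵢe^(−Eᵢ/kT) = 5·e^(−0) + 2·e^(−0.75947) + 3·e^(−1.4530) + 2·e^(−2.6853) = 5.0000 + 0.93583 + 0.70160 + 0.13640 = 6.7738.
⟨E⟩ = Σ EᵢPᵢ = 0.018787 eV.
S/k_B = ln Z + ⟨E⟩/kT = ln(6.7738) + 0.018787/0.0607 = 1.9131 + 0.30951 = 2.22.

2.22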